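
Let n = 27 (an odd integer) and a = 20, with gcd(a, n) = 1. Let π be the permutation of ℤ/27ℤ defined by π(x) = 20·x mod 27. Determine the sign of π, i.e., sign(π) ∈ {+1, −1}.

-1

Start at x=17: 17 → 16 → 23 → 1 → 20 → 22 → 8 → … (one orbit).
π_20 has 4 disjoint cycles with lengths [18, 6, 2, 1] on {0,…,26}.
With 4 cycles on 27 points, sign = (−1)^{27−4} = -1.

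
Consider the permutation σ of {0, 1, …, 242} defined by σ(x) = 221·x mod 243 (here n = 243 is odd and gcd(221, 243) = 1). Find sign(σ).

Start at x=197: 197 → 40 → 92 → 163 → 59 → 160 → 125 → … (one orbit).
Decompose π into cycles: lengths [162, 54, 18, 6, 2, 1] (6 cycles, including the fixed point 0).
243 − 6 = 237 transpositions; sign(π) = (−1)^237 = -1.
(221|243)_J = -1 (Zolotarev's lemma cross-check).

-1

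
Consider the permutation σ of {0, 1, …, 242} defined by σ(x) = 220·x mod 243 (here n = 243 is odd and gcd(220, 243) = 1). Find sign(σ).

+1

Orbit of 1 under x↦220x: [1, 220, 43, 226, 148, 241, 46]… (length divides ord_243(220)).
Decompose π into cycles: lengths [81, 81, 27, 27, 9, 9, 3, 3, 1, 1, 1] (11 cycles, including the fixed point 0).
11 cycles on 243: each ℓ→(−1)^(ℓ−1), product (−1)^232 = +1.
Check: (220/243) = +1 by Zolotarev.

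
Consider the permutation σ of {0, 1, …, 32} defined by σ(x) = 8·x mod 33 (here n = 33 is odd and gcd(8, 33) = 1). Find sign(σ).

+1

Start at x=2: 2 → 16 → 29 → 1 → 8 → 31 → 17 → … (one orbit).
Cycle type of π: 10×3 + 2 + 1; total 5 cycles.
With 5 cycles on 33 points, sign = (−1)^{33−5} = +1.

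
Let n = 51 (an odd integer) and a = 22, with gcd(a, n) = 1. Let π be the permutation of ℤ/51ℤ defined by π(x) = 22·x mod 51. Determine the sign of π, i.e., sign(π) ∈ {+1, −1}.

-1

Start at x=7: 7 → 1 → 22 → 25 → 40 → 13 → 31 → … (one orbit).
Cycle lengths of π_22 on ℤ/51ℤ: [16, 16, 16, 1, 1, 1]; 6 cycles in total.
51 − 6 = 45 transpositions; sign(π) = (−1)^45 = -1.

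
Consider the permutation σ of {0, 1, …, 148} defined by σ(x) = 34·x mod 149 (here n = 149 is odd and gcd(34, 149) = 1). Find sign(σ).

Start at x=31: 31 → 11 → 76 → 51 → 95 → 101 → 7 → … (one orbit).
2 cycles of lengths [148, 1].
sign(π) = (−1)^{n − #cycles} = (−1)^{149−2} = (−1)^147 = -1.
The Jacobi symbol (34|149) = -1 (Zolotarev) agrees.

-1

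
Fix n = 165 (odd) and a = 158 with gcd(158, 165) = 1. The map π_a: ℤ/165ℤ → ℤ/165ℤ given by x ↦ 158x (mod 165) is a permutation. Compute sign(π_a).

Orbit of 31 under x↦158x: [31, 113, 34, 92, 16, 53, 124]… (length divides ord_165(158)).
Cycle lengths of π_158 on ℤ/165ℤ: [20, 20, 20, 20, 20, 20, 10, 10, 5, 5, 4, 4, 4, 2, 1]; 15 cycles in total.
Σ(ℓ_i−1) = 165−15 = 150; sign = (−1)^150 = +1.
The Jacobi symbol (158|165) = +1 (Zolotarev) agrees.

+1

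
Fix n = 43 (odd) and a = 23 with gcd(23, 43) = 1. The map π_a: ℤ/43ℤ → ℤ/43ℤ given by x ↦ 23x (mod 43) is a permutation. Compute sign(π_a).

Trace 41: π^k(41) = [41, 40, 17, 4, 6, 9, 35] for k=0..6.
Cycle lengths of π_23 on ℤ/43ℤ: [21, 21, 1]; 3 cycles in total.
With 3 cycles on 43 points, sign = (−1)^{43−3} = +1.
Zolotarev: (23|43) = +1, matching the cycle-count sign.

+1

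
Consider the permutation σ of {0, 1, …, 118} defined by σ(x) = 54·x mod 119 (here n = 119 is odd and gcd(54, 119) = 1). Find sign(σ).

+1

Start at x=86: 86 → 3 → 43 → 61 → 81 → 90 → 100 → … (one orbit).
The orbit structure of x ↦ 54x mod 119: 5 orbits of sizes [48, 48, 16, 6, 1].
Σ(ℓ_i−1) = 119−5 = 114; sign = (−1)^114 = +1.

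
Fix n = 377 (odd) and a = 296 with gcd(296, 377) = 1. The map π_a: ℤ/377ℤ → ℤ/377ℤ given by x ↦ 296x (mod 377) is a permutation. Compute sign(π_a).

Trace 139: π^k(139) = [139, 51, 16, 212, 170, 179, 204] for k=0..6.
Cycle type of π: 42×8 + 14×2 + 6×2 + 1; total 13 cycles.
n − c = 377 − 13 = 364; sign = (−1)^364 = +1.
Check: (296/377) = +1 by Zolotarev.

+1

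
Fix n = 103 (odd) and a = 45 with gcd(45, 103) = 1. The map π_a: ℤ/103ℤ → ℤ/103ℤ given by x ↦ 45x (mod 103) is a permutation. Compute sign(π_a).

Trace 92: π^k(92) = [92, 20, 76, 21, 18, 89, 91] for k=0..6.
Decompose π into cycles: lengths [102, 1] (2 cycles, including the fixed point 0).
With 2 cycles on 103 points, sign = (−1)^{103−2} = -1.

-1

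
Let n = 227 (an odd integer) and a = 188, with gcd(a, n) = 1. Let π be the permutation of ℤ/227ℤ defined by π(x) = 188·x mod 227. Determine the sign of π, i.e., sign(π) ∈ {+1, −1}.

Orbit of 116 under x↦188x: [116, 16, 57, 47, 210, 209, 21]… (length divides ord_227(188)).
Cycle lengths of π_188 on ℤ/227ℤ: [113, 113, 1]; 3 cycles in total.
With 3 cycles on 227 points, sign = (−1)^{227−3} = +1.
Zolotarev: (188|227) = +1, matching the cycle-count sign.

+1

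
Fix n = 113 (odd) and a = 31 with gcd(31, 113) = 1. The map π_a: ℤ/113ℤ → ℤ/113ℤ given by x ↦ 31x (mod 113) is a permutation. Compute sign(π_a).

+1

Start at x=2: 2 → 62 → 1 → 31 → 57 → 72 → 85 → … (one orbit).
3 cycles of lengths [56, 56, 1].
With 3 cycles on 113 points, sign = (−1)^{113−3} = +1.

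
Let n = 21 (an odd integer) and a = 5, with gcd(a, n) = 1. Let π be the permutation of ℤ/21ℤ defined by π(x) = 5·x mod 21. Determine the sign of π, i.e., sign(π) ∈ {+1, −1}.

+1

Orbit of 17 under x↦5x: [17, 1, 5, 4, 20, 16]… (length divides ord_21(5)).
5 cycles of lengths [6, 6, 6, 2, 1].
5 cycles on 21: each ℓ→(−1)^(ℓ−1), product (−1)^16 = +1.
Zolotarev: (5|21) = +1, matching the cycle-count sign.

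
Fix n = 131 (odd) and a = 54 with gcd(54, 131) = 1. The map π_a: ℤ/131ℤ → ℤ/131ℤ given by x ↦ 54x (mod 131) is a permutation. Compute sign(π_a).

Start at x=10: 10 → 16 → 78 → 20 → 32 → 25 → 40 → … (one orbit).
The orbit structure of x ↦ 54x mod 131: 2 orbits of sizes [130, 1].
sign(π) = (−1)^{n − #cycles} = (−1)^{131−2} = (−1)^129 = -1.
The Jacobi symbol (54|131) = -1 (Zolotarev) agrees.

-1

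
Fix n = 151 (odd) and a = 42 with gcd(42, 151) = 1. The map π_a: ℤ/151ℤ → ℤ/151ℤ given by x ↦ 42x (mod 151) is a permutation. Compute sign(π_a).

Orbit of 8 under x↦42x: [8, 34, 69, 29, 10, 118, 124]… (length divides ord_151(42)).
Decompose π into cycles: lengths [75, 75, 1] (3 cycles, including the fixed point 0).
3 cycles on 151: each ℓ→(−1)^(ℓ−1), product (−1)^148 = +1.
(42|151)_J = +1 (Zolotarev's lemma cross-check).

+1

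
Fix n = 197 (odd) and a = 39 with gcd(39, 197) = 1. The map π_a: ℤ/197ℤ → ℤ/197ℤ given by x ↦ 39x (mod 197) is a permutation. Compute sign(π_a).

Start at x=59: 59 → 134 → 104 → 116 → 190 → 121 → 188 → … (one orbit).
π_39 has 3 disjoint cycles with lengths [98, 98, 1] on {0,…,196}.
Σ(ℓ_i−1) = 197−3 = 194; sign = (−1)^194 = +1.
Check: (39/197) = +1 by Zolotarev.

+1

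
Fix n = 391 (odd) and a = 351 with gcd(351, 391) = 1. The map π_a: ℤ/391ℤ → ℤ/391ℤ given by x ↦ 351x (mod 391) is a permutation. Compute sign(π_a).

Start at x=93: 93 → 190 → 220 → 193 → 100 → 301 → 81 → … (one orbit).
Cycle type of π: 176×2 + 16 + 11×2 + 1; total 6 cycles.
sign(π) = (−1)^{n − #cycles} = (−1)^{391−6} = (−1)^385 = -1.

-1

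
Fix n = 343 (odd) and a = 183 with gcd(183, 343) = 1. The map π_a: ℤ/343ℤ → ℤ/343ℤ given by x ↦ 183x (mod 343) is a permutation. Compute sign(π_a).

+1

Orbit of 8 under x↦183x: [8, 92, 29, 162, 148, 330, 22]… (length divides ord_343(183)).
Cycle lengths of π_183 on ℤ/343ℤ: [49, 49, 49, 49, 49, 49, 7, 7, 7, 7, 7, 7, 1, 1, 1, 1, 1, 1, 1]; 19 cycles in total.
n − c = 343 − 19 = 324; sign = (−1)^324 = +1.
Via Zolotarev, sign(π_{183}) = (183|343) = +1.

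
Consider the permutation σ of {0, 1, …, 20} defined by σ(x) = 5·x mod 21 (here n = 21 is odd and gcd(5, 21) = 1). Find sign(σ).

Start at x=16: 16 → 17 → 1 → 5 → 4 → 20 → 16 (one orbit).
Decompose π into cycles: lengths [6, 6, 6, 2, 1] (5 cycles, including the fixed point 0).
21 − 5 = 16 transpositions; sign(π) = (−1)^16 = +1.

+1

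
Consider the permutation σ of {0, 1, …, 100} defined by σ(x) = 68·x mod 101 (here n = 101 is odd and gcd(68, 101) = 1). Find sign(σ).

Trace 58: π^k(58) = [58, 5, 37, 92, 95, 97, 31] for k=0..6.
π_68 has 5 disjoint cycles with lengths [25, 25, 25, 25, 1] on {0,…,100}.
5 cycles on 101: each ℓ→(−1)^(ℓ−1), product (−1)^96 = +1.
Via Zolotarev, sign(π_{68}) = (68|101) = +1.

+1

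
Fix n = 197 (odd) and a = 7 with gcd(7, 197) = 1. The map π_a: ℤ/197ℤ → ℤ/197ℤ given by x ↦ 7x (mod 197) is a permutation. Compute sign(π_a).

+1

Orbit of 138 under x↦7x: [138, 178, 64, 54, 181, 85, 4]… (length divides ord_197(7)).
The orbit structure of x ↦ 7x mod 197: 3 orbits of sizes [98, 98, 1].
sign(π) = (−1)^{n − #cycles} = (−1)^{197−3} = (−1)^194 = +1.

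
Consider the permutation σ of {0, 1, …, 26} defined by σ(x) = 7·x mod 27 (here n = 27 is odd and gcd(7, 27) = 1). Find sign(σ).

Orbit of 13 under x↦7x: [13, 10, 16, 4, 1, 7, 22]… (length divides ord_27(7)).
The orbit structure of x ↦ 7x mod 27: 7 orbits of sizes [9, 9, 3, 3, 1, 1, 1].
7 cycles on 27: each ℓ→(−1)^(ℓ−1), product (−1)^20 = +1.
The Jacobi symbol (7|27) = +1 (Zolotarev) agrees.

+1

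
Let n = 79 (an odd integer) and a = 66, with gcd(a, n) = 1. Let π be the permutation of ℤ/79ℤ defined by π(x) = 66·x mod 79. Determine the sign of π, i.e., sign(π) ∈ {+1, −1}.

Orbit of 50 under x↦66x: [50, 61, 76, 39, 46, 34, 32]… (length divides ord_79(66)).
π_66 has 2 disjoint cycles with lengths [78, 1] on {0,…,78}.
sign(π) = (−1)^{n − #cycles} = (−1)^{79−2} = (−1)^77 = -1.
Check: (66/79) = -1 by Zolotarev.

-1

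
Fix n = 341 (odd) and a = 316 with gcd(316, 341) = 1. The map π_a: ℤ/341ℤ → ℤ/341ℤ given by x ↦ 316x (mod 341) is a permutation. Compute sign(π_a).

Trace 305: π^k(305) = [305, 218, 6, 191, 340, 25, 57] for k=0..6.
Cycle type of π: 30×10 + 10 + 6×5 + 1; total 17 cycles.
sign(π) = (−1)^{n − #cycles} = (−1)^{341−17} = (−1)^324 = +1.
Via Zolotarev, sign(π_{316}) = (316|341) = +1.

+1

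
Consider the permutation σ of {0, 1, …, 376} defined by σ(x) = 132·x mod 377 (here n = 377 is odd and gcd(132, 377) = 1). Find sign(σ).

Orbit of 1 under x↦132x: [1, 132, 82, 268, 315, 110, 194]… (length divides ord_377(132)).
10 cycles of lengths [84, 84, 84, 84, 12, 7, 7, 7, 7, 1].
With 10 cycles on 377 points, sign = (−1)^{377−10} = -1.
The Jacobi symbol (132|377) = -1 (Zolotarev) agrees.

-1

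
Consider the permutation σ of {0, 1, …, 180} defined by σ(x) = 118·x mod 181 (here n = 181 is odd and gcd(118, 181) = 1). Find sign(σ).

Trace 173: π^k(173) = [173, 142, 104, 145, 96, 106, 19] for k=0..6.
Decompose π into cycles: lengths [180, 1] (2 cycles, including the fixed point 0).
sign(π) = (−1)^{n − #cycles} = (−1)^{181−2} = (−1)^179 = -1.
Check: (118/181) = -1 by Zolotarev.

-1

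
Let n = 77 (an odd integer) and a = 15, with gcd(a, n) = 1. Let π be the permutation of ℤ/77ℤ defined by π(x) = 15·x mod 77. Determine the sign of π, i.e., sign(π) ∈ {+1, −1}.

Orbit of 15 under x↦15x: [15, 71, 64, 36, 1]… (length divides ord_77(15)).
Decompose π into cycles: lengths [5, 5, 5, 5, 5, 5, 5, 5, 5, 5, 5, 5, 5, 5, 1, 1, 1, 1, 1, 1, 1] (21 cycles, including the fixed point 0).
Σ(ℓ_i−1) = 77−21 = 56; sign = (−1)^56 = +1.
The Jacobi symbol (15|77) = +1 (Zolotarev) agrees.

+1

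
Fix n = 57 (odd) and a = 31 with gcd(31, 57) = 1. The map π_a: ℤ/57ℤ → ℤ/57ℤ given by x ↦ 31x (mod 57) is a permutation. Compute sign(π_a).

Orbit of 49 under x↦31x: [49, 37, 7, 46, 1, 31]… (length divides ord_57(31)).
Decompose π into cycles: lengths [6, 6, 6, 6, 6, 6, 6, 6, 6, 1, 1, 1] (12 cycles, including the fixed point 0).
Σ(ℓ_i−1) = 57−12 = 45; sign = (−1)^45 = -1.

-1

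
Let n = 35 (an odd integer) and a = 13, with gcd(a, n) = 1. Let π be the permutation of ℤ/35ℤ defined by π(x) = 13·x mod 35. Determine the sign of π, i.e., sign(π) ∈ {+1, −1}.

+1

Orbit of 27 under x↦13x: [27, 1, 13, 29]… (length divides ord_35(13)).
11 cycles of lengths [4, 4, 4, 4, 4, 4, 4, 2, 2, 2, 1].
11 cycles on 35: each ℓ→(−1)^(ℓ−1), product (−1)^24 = +1.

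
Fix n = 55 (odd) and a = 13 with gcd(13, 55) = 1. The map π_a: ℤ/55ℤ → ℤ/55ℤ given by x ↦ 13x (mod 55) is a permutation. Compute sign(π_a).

+1

Orbit of 1 under x↦13x: [1, 13, 4, 52, 16, 43, 9]… (length divides ord_55(13)).
The orbit structure of x ↦ 13x mod 55: 5 orbits of sizes [20, 20, 10, 4, 1].
Σ(ℓ_i−1) = 55−5 = 50; sign = (−1)^50 = +1.
Check: (13/55) = +1 by Zolotarev.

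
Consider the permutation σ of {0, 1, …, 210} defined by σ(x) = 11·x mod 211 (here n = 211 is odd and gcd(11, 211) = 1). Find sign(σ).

+1

Orbit of 65 under x↦11x: [65, 82, 58, 5, 55, 183, 114]… (length divides ord_211(11)).
π_11 has 7 disjoint cycles with lengths [35, 35, 35, 35, 35, 35, 1] on {0,…,210}.
sign(π) = (−1)^{n − #cycles} = (−1)^{211−7} = (−1)^204 = +1.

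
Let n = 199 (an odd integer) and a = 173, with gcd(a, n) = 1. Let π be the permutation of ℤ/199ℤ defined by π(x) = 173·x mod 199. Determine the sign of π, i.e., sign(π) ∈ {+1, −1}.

-1

Trace 41: π^k(41) = [41, 128, 55, 162, 166, 62, 179] for k=0..6.
The orbit structure of x ↦ 173x mod 199: 2 orbits of sizes [198, 1].
sign(π) = (−1)^{n − #cycles} = (−1)^{199−2} = (−1)^197 = -1.
Zolotarev: (173|199) = -1, matching the cycle-count sign.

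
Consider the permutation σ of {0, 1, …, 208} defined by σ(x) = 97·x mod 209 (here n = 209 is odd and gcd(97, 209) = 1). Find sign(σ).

-1

Trace 108: π^k(108) = [108, 26, 14, 104, 56, 207, 15] for k=0..6.
Cycle lengths of π_97 on ℤ/209ℤ: [90, 90, 18, 5, 5, 1]; 6 cycles in total.
With 6 cycles on 209 points, sign = (−1)^{209−6} = -1.
The Jacobi symbol (97|209) = -1 (Zolotarev) agrees.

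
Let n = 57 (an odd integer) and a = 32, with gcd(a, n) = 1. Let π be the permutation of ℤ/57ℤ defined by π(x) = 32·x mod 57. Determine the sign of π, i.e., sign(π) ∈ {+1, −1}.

Orbit of 14 under x↦32x: [14, 49, 29, 16, 56, 25, 2]… (length divides ord_57(32)).
The orbit structure of x ↦ 32x mod 57: 5 orbits of sizes [18, 18, 18, 2, 1].
57 − 5 = 52 transpositions; sign(π) = (−1)^52 = +1.
Via Zolotarev, sign(π_{32}) = (32|57) = +1.

+1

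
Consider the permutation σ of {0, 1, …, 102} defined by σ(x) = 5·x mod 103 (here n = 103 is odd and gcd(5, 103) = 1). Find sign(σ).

Start at x=81: 81 → 96 → 68 → 31 → 52 → 54 → 64 → … (one orbit).
Cycle lengths of π_5 on ℤ/103ℤ: [102, 1]; 2 cycles in total.
Σ(ℓ_i−1) = 103−2 = 101; sign = (−1)^101 = -1.

-1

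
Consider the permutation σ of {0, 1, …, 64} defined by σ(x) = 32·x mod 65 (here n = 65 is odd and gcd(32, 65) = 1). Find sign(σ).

+1

Start at x=61: 61 → 2 → 64 → 33 → 16 → 57 → 4 → … (one orbit).
Cycle lengths of π_32 on ℤ/65ℤ: [12, 12, 12, 12, 12, 4, 1]; 7 cycles in total.
7 cycles on 65: each ℓ→(−1)^(ℓ−1), product (−1)^58 = +1.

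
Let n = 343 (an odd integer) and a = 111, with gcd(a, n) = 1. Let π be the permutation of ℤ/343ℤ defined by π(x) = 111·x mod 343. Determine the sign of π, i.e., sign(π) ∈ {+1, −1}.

Trace 113: π^k(113) = [113, 195, 36, 223, 57, 153, 176] for k=0..6.
The orbit structure of x ↦ 111x mod 343: 10 orbits of sizes [98, 98, 98, 14, 14, 14, 2, 2, 2, 1].
n − c = 343 − 10 = 333; sign = (−1)^333 = -1.
Zolotarev: (111|343) = -1, matching the cycle-count sign.

-1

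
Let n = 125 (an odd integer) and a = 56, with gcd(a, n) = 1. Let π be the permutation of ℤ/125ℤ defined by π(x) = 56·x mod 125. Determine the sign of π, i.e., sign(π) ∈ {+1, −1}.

+1

Orbit of 86 under x↦56x: [86, 66, 71, 101, 31, 111, 91]… (length divides ord_125(56)).
Decompose π into cycles: lengths [25, 25, 25, 25, 5, 5, 5, 5, 1, 1, 1, 1, 1] (13 cycles, including the fixed point 0).
n − c = 125 − 13 = 112; sign = (−1)^112 = +1.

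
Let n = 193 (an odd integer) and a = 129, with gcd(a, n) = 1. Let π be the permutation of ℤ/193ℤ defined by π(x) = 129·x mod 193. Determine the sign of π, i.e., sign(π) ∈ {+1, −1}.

+1

Trace 50: π^k(50) = [50, 81, 27, 9, 3, 1, 129] for k=0..6.
The orbit structure of x ↦ 129x mod 193: 13 orbits of sizes [16, 16, 16, 16, 16, 16, 16, 16, 16, 16, 16, 16, 1].
sign(π) = (−1)^{n − #cycles} = (−1)^{193−13} = (−1)^180 = +1.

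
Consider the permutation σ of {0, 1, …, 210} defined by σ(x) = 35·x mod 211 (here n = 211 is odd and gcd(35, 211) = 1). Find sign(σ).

Trace 35: π^k(35) = [35, 170, 42, 204, 177, 76, 128] for k=0..6.
The orbit structure of x ↦ 35x mod 211: 2 orbits of sizes [210, 1].
sign(π) = (−1)^{n − #cycles} = (−1)^{211−2} = (−1)^209 = -1.
Check: (35/211) = -1 by Zolotarev.

-1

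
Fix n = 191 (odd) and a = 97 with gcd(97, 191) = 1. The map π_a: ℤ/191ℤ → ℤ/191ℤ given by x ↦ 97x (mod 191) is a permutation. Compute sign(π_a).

Start at x=30: 30 → 45 → 163 → 149 → 128 → 1 → 97 → … (one orbit).
3 cycles of lengths [95, 95, 1].
sign(π) = (−1)^{n − #cycles} = (−1)^{191−3} = (−1)^188 = +1.

+1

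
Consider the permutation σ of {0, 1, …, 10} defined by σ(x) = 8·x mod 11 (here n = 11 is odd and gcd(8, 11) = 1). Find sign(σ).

-1

Trace 6: π^k(6) = [6, 4, 10, 3, 2, 5, 7] for k=0..6.
Cycle type of π: 10 + 1; total 2 cycles.
2 cycles on 11: each ℓ→(−1)^(ℓ−1), product (−1)^9 = -1.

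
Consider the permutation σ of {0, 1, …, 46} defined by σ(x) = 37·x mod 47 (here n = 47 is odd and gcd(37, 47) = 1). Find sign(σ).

+1

Start at x=37: 37 → 6 → 34 → 36 → 16 → 28 → 2 → … (one orbit).
Decompose π into cycles: lengths [23, 23, 1] (3 cycles, including the fixed point 0).
3 cycles on 47: each ℓ→(−1)^(ℓ−1), product (−1)^44 = +1.
(37|47)_J = +1 (Zolotarev's lemma cross-check).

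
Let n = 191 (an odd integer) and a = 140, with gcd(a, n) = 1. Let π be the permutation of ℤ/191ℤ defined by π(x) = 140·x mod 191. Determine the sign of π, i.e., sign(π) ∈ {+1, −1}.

-1

Start at x=17: 17 → 88 → 96 → 70 → 59 → 47 → 86 → … (one orbit).
π_140 has 2 disjoint cycles with lengths [190, 1] on {0,…,190}.
191 − 2 = 189 transpositions; sign(π) = (−1)^189 = -1.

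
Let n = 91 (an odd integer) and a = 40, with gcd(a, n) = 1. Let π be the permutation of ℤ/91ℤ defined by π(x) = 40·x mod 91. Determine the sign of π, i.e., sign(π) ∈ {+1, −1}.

-1

Start at x=79: 79 → 66 → 1 → 40 → 53 → 27 → 79 (one orbit).
Cycle lengths of π_40 on ℤ/91ℤ: [6, 6, 6, 6, 6, 6, 6, 6, 6, 6, 6, 6, 6, 1, 1, 1, 1, 1, 1, 1, 1, 1, 1, 1, 1, 1]; 26 cycles in total.
91 − 26 = 65 transpositions; sign(π) = (−1)^65 = -1.
Via Zolotarev, sign(π_{40}) = (40|91) = -1.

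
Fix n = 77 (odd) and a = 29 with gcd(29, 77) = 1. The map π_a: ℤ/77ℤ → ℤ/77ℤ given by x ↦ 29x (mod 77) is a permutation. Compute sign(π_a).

Trace 1: π^k(1) = [1, 29, 71, 57, 36, 43, 15] for k=0..6.
Decompose π into cycles: lengths [10, 10, 10, 10, 10, 10, 10, 1, 1, 1, 1, 1, 1, 1] (14 cycles, including the fixed point 0).
n − c = 77 − 14 = 63; sign = (−1)^63 = -1.

-1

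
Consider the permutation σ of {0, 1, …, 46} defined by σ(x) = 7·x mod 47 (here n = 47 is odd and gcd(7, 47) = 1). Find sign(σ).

+1

Orbit of 21 under x↦7x: [21, 6, 42, 12, 37, 24, 27]… (length divides ord_47(7)).
π_7 has 3 disjoint cycles with lengths [23, 23, 1] on {0,…,46}.
47 − 3 = 44 transpositions; sign(π) = (−1)^44 = +1.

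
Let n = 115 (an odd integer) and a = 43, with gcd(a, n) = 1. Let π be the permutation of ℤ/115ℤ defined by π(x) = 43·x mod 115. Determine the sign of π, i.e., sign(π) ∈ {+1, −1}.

Trace 29: π^k(29) = [29, 97, 31, 68, 49, 37, 96] for k=0..6.
Cycle lengths of π_43 on ℤ/115ℤ: [44, 44, 22, 4, 1]; 5 cycles in total.
Σ(ℓ_i−1) = 115−5 = 110; sign = (−1)^110 = +1.
Check: (43/115) = +1 by Zolotarev.

+1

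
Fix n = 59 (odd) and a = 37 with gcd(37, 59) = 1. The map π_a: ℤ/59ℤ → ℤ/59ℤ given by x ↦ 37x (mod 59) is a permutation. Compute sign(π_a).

-1

Orbit of 13 under x↦37x: [13, 9, 38, 49, 43, 57, 44]… (length divides ord_59(37)).
Decompose π into cycles: lengths [58, 1] (2 cycles, including the fixed point 0).
n − c = 59 − 2 = 57; sign = (−1)^57 = -1.
Zolotarev: (37|59) = -1, matching the cycle-count sign.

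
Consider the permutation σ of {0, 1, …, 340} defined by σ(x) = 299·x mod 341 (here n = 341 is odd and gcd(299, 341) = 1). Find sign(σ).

-1

Orbit of 235 under x↦299x: [235, 19, 225, 98, 317, 326, 289]… (length divides ord_341(299)).
14 cycles of lengths [30, 30, 30, 30, 30, 30, 30, 30, 30, 30, 15, 15, 10, 1].
n − c = 341 − 14 = 327; sign = (−1)^327 = -1.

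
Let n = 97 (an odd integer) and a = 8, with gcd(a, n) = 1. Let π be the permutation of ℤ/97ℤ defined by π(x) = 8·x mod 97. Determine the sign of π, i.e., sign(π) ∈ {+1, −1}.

+1

Trace 47: π^k(47) = [47, 85, 1, 8, 64, 27, 22] for k=0..6.
Decompose π into cycles: lengths [16, 16, 16, 16, 16, 16, 1] (7 cycles, including the fixed point 0).
Σ(ℓ_i−1) = 97−7 = 90; sign = (−1)^90 = +1.
Via Zolotarev, sign(π_{8}) = (8|97) = +1.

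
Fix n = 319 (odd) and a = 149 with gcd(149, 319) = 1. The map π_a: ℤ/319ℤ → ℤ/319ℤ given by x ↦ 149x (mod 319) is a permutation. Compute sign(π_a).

-1

Orbit of 270 under x↦149x: [270, 36, 260, 141, 274, 313, 63]… (length divides ord_319(149)).
The orbit structure of x ↦ 149x mod 319: 8 orbits of sizes [70, 70, 70, 70, 14, 14, 10, 1].
With 8 cycles on 319 points, sign = (−1)^{319−8} = -1.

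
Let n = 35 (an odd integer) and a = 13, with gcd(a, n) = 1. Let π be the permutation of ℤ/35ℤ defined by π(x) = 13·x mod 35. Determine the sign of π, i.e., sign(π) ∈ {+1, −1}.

+1

Trace 29: π^k(29) = [29, 27, 1, 13] for k=0..3.
Decompose π into cycles: lengths [4, 4, 4, 4, 4, 4, 4, 2, 2, 2, 1] (11 cycles, including the fixed point 0).
With 11 cycles on 35 points, sign = (−1)^{35−11} = +1.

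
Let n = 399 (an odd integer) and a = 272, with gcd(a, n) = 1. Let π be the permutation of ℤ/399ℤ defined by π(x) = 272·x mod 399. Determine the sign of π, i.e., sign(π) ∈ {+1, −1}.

+1

Orbit of 43 under x↦272x: [43, 125, 85, 377, 1, 272, 169]… (length divides ord_399(272)).
The orbit structure of x ↦ 272x mod 399: 33 orbits of sizes [18, 18, 18, 18, 18, 18, 18, 18, 18, 18, 18, 18, 18, 18, 18, 18, 18, 18, 18, 18, 9, 9, 2, 2, 2, 2, 2, 2, 2, 2, 2, 2, 1].
With 33 cycles on 399 points, sign = (−1)^{399−33} = +1.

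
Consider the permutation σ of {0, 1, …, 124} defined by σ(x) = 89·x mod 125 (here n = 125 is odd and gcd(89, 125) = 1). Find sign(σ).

Orbit of 111 under x↦89x: [111, 4, 106, 59, 1, 89, 46]… (length divides ord_125(89)).
The orbit structure of x ↦ 89x mod 125: 7 orbits of sizes [50, 50, 10, 10, 2, 2, 1].
With 7 cycles on 125 points, sign = (−1)^{125−7} = +1.
Via Zolotarev, sign(π_{89}) = (89|125) = +1.

+1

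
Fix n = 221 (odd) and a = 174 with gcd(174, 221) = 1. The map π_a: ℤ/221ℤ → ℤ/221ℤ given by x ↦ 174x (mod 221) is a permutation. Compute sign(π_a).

Start at x=1: 1 → 174 → 220 → 47 → 1 (one orbit).
The orbit structure of x ↦ 174x mod 221: 56 orbits of sizes [4, 4, 4, 4, 4, 4, 4, 4, 4, 4, 4, 4, 4, 4, 4, 4, 4, 4, 4, 4, 4, 4, 4, 4, 4, 4, 4, 4, 4, 4, 4, 4, 4, 4, 4, 4, 4, 4, 4, 4, 4, 4, 4, 4, 4, 4, 4, 4, 4, 4, 4, 4, 4, 4, 4, 1].
sign(π) = (−1)^{n − #cycles} = (−1)^{221−56} = (−1)^165 = -1.

-1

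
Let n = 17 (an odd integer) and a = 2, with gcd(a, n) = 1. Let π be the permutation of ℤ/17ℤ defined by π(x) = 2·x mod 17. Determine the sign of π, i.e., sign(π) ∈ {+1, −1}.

Trace 1: π^k(1) = [1, 2, 4, 8, 16, 15, 13] for k=0..6.
Decompose π into cycles: lengths [8, 8, 1] (3 cycles, including the fixed point 0).
n − c = 17 − 3 = 14; sign = (−1)^14 = +1.
The Jacobi symbol (2|17) = +1 (Zolotarev) agrees.

+1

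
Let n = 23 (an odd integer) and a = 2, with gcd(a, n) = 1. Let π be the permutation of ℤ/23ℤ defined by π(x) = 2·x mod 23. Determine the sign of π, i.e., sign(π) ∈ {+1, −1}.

Orbit of 9 under x↦2x: [9, 18, 13, 3, 6, 12, 1]… (length divides ord_23(2)).
Cycle lengths of π_2 on ℤ/23ℤ: [11, 11, 1]; 3 cycles in total.
Σ(ℓ_i−1) = 23−3 = 20; sign = (−1)^20 = +1.
Via Zolotarev, sign(π_{2}) = (2|23) = +1.

+1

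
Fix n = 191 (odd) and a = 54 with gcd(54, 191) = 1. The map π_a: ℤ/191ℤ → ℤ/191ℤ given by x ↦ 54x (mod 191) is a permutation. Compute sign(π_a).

+1

Start at x=30: 30 → 92 → 2 → 108 → 102 → 160 → 45 → … (one orbit).
Cycle type of π: 95×2 + 1; total 3 cycles.
sign(π) = (−1)^{n − #cycles} = (−1)^{191−3} = (−1)^188 = +1.
Via Zolotarev, sign(π_{54}) = (54|191) = +1.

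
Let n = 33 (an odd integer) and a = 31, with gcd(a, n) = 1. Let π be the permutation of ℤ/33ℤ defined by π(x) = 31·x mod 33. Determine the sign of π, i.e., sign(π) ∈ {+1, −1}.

Start at x=25: 25 → 16 → 1 → 31 → 4 → 25 (one orbit).
π_31 has 9 disjoint cycles with lengths [5, 5, 5, 5, 5, 5, 1, 1, 1] on {0,…,32}.
sign(π) = (−1)^{n − #cycles} = (−1)^{33−9} = (−1)^24 = +1.

+1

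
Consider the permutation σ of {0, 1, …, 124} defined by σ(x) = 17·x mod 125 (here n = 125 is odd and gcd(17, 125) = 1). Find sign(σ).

Trace 72: π^k(72) = [72, 99, 58, 111, 12, 79, 93] for k=0..6.
π_17 has 4 disjoint cycles with lengths [100, 20, 4, 1] on {0,…,124}.
4 cycles on 125: each ℓ→(−1)^(ℓ−1), product (−1)^121 = -1.
(17|125)_J = -1 (Zolotarev's lemma cross-check).

-1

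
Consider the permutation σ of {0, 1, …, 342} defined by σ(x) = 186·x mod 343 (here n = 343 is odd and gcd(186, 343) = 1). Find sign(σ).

+1

Trace 337: π^k(337) = [337, 256, 282, 316, 123, 240, 50] for k=0..6.
The orbit structure of x ↦ 186x mod 343: 7 orbits of sizes [147, 147, 21, 21, 3, 3, 1].
7 cycles on 343: each ℓ→(−1)^(ℓ−1), product (−1)^336 = +1.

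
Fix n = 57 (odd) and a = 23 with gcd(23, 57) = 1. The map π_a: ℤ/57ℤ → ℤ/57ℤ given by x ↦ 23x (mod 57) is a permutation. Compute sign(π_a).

-1

Orbit of 44 under x↦23x: [44, 43, 20, 4, 35, 7, 47]… (length divides ord_57(23)).
Cycle lengths of π_23 on ℤ/57ℤ: [18, 18, 9, 9, 2, 1]; 6 cycles in total.
57 − 6 = 51 transpositions; sign(π) = (−1)^51 = -1.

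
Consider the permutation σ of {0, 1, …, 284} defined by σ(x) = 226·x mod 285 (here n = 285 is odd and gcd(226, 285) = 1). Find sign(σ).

Orbit of 256 under x↦226x: [256, 1, 226, 61, 106, 16, 196]… (length divides ord_285(226)).
Decompose π into cycles: lengths [9, 9, 9, 9, 9, 9, 9, 9, 9, 9, 9, 9, 9, 9, 9, 9, 9, 9, 9, 9, 9, 9, 9, 9, 9, 9, 9, 9, 9, 9, 1, 1, 1, 1, 1, 1, 1, 1, 1, 1, 1, 1, 1, 1, 1] (45 cycles, including the fixed point 0).
Σ(ℓ_i−1) = 285−45 = 240; sign = (−1)^240 = +1.

+1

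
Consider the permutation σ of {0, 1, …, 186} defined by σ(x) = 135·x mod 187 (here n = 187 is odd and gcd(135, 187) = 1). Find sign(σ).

+1

Trace 135: π^k(135) = [135, 86, 16, 103, 67, 69, 152] for k=0..6.
Decompose π into cycles: lengths [10, 10, 10, 10, 10, 10, 10, 10, 10, 10, 10, 10, 10, 10, 10, 10, 5, 5, 2, 2, 2, 2, 2, 2, 2, 2, 1] (27 cycles, including the fixed point 0).
n − c = 187 − 27 = 160; sign = (−1)^160 = +1.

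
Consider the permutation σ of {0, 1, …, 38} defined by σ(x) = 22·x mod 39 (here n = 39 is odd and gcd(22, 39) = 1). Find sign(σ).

+1

Trace 1: π^k(1) = [1, 22, 16] for k=0..2.
π_22 has 15 disjoint cycles with lengths [3, 3, 3, 3, 3, 3, 3, 3, 3, 3, 3, 3, 1, 1, 1] on {0,…,38}.
n − c = 39 − 15 = 24; sign = (−1)^24 = +1.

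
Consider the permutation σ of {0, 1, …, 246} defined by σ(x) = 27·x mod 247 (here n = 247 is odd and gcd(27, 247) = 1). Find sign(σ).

Orbit of 183 under x↦27x: [183, 1, 27, 235, 170, 144]… (length divides ord_247(27)).
52 cycles of lengths [6, 6, 6, 6, 6, 6, 6, 6, 6, 6, 6, 6, 6, 6, 6, 6, 6, 6, 6, 6, 6, 6, 6, 6, 6, 6, 6, 6, 6, 6, 6, 6, 6, 6, 6, 6, 6, 6, 6, 1, 1, 1, 1, 1, 1, 1, 1, 1, 1, 1, 1, 1].
Σ(ℓ_i−1) = 247−52 = 195; sign = (−1)^195 = -1.

-1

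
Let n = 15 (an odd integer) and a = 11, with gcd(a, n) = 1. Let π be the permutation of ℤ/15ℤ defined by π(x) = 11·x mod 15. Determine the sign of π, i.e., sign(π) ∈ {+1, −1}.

-1

Orbit of 1 under x↦11x: [1, 11]… (length divides ord_15(11)).
π_11 has 10 disjoint cycles with lengths [2, 2, 2, 2, 2, 1, 1, 1, 1, 1] on {0,…,14}.
15 − 10 = 5 transpositions; sign(π) = (−1)^5 = -1.
(11|15)_J = -1 (Zolotarev's lemma cross-check).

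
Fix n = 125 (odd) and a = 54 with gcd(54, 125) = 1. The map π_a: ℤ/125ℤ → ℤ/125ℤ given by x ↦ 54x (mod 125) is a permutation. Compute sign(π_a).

+1

Orbit of 101 under x↦54x: [101, 79, 16, 114, 31, 49, 21]… (length divides ord_125(54)).
Decompose π into cycles: lengths [50, 50, 10, 10, 2, 2, 1] (7 cycles, including the fixed point 0).
Σ(ℓ_i−1) = 125−7 = 118; sign = (−1)^118 = +1.
Via Zolotarev, sign(π_{54}) = (54|125) = +1.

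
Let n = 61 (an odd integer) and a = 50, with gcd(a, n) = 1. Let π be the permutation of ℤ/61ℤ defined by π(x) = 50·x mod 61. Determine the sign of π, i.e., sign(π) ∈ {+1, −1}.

Orbit of 50 under x↦50x: [50, 60, 11, 1]… (length divides ord_61(50)).
Cycle lengths of π_50 on ℤ/61ℤ: [4, 4, 4, 4, 4, 4, 4, 4, 4, 4, 4, 4, 4, 4, 4, 1]; 16 cycles in total.
Σ(ℓ_i−1) = 61−16 = 45; sign = (−1)^45 = -1.
Zolotarev: (50|61) = -1, matching the cycle-count sign.

-1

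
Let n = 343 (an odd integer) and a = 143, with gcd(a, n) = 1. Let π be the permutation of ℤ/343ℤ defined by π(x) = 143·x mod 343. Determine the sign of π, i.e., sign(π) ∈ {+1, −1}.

-1

Start at x=267: 267 → 108 → 9 → 258 → 193 → 159 → 99 → … (one orbit).
Decompose π into cycles: lengths [294, 42, 6, 1] (4 cycles, including the fixed point 0).
sign(π) = (−1)^{n − #cycles} = (−1)^{343−4} = (−1)^339 = -1.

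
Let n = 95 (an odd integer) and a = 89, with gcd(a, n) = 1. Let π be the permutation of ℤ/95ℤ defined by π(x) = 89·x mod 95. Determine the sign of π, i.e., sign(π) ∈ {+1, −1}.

Trace 14: π^k(14) = [14, 11, 29, 16, 94, 6, 59] for k=0..6.
π_89 has 8 disjoint cycles with lengths [18, 18, 18, 18, 18, 2, 2, 1] on {0,…,94}.
8 cycles on 95: each ℓ→(−1)^(ℓ−1), product (−1)^87 = -1.
The Jacobi symbol (89|95) = -1 (Zolotarev) agrees.

-1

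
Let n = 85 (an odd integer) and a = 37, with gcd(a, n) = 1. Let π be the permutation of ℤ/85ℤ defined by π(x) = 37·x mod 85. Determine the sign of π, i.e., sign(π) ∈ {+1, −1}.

Trace 59: π^k(59) = [59, 58, 21, 12, 19, 23, 1] for k=0..6.
7 cycles of lengths [16, 16, 16, 16, 16, 4, 1].
Σ(ℓ_i−1) = 85−7 = 78; sign = (−1)^78 = +1.

+1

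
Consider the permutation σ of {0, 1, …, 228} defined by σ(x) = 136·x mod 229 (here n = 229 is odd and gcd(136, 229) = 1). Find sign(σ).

Orbit of 128 under x↦136x: [128, 4, 86, 17, 22, 15, 208]… (length divides ord_229(136)).
π_136 has 4 disjoint cycles with lengths [76, 76, 76, 1] on {0,…,228}.
sign(π) = (−1)^{n − #cycles} = (−1)^{229−4} = (−1)^225 = -1.
Via Zolotarev, sign(π_{136}) = (136|229) = -1.

-1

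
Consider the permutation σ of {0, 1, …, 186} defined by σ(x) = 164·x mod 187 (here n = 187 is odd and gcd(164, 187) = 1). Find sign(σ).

+1

Trace 65: π^k(65) = [65, 1, 164, 155, 175, 89, 10] for k=0..6.
The orbit structure of x ↦ 164x mod 187: 17 orbits of sizes [16, 16, 16, 16, 16, 16, 16, 16, 16, 16, 16, 2, 2, 2, 2, 2, 1].
n − c = 187 − 17 = 170; sign = (−1)^170 = +1.
(164|187)_J = +1 (Zolotarev's lemma cross-check).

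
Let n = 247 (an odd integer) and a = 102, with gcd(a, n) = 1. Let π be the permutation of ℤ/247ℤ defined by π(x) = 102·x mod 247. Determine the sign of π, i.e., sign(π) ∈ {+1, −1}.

-1

Orbit of 163 under x↦102x: [163, 77, 197, 87, 229, 140, 201]… (length divides ord_247(102)).
Cycle type of π: 12×19 + 3×6 + 1; total 26 cycles.
n − c = 247 − 26 = 221; sign = (−1)^221 = -1.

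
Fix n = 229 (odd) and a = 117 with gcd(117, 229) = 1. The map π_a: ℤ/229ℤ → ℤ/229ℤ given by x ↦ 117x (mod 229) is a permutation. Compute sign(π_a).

-1

Start at x=206: 206 → 57 → 28 → 70 → 175 → 94 → 6 → … (one orbit).
Cycle type of π: 228 + 1; total 2 cycles.
sign(π) = (−1)^{n − #cycles} = (−1)^{229−2} = (−1)^227 = -1.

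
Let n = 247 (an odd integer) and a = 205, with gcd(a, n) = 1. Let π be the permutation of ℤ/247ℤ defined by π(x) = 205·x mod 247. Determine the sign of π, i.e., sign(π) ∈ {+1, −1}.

-1

Trace 1: π^k(1) = [1, 205, 35, 12, 237, 173, 144] for k=0..6.
Cycle lengths of π_205 on ℤ/247ℤ: [18, 18, 18, 18, 18, 18, 18, 18, 18, 18, 18, 18, 18, 6, 6, 1]; 16 cycles in total.
16 cycles on 247: each ℓ→(−1)^(ℓ−1), product (−1)^231 = -1.
Check: (205/247) = -1 by Zolotarev.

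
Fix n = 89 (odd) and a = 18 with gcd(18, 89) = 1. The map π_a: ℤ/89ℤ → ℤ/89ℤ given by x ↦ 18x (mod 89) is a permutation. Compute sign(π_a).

+1

Trace 79: π^k(79) = [79, 87, 53, 64, 84, 88, 71] for k=0..6.
3 cycles of lengths [44, 44, 1].
sign(π) = (−1)^{n − #cycles} = (−1)^{89−3} = (−1)^86 = +1.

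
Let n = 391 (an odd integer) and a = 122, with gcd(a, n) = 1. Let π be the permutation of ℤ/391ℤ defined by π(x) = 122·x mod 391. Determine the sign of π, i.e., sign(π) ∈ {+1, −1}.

Start at x=228: 228 → 55 → 63 → 257 → 74 → 35 → 360 → … (one orbit).
π_122 has 5 disjoint cycles with lengths [176, 176, 22, 16, 1] on {0,…,390}.
n − c = 391 − 5 = 386; sign = (−1)^386 = +1.
Check: (122/391) = +1 by Zolotarev.

+1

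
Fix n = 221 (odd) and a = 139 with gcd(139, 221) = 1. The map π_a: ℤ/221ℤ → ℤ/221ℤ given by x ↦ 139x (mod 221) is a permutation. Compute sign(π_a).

Start at x=53: 53 → 74 → 120 → 105 → 9 → 146 → 183 → … (one orbit).
Decompose π into cycles: lengths [48, 48, 48, 48, 16, 3, 3, 3, 3, 1] (10 cycles, including the fixed point 0).
n − c = 221 − 10 = 211; sign = (−1)^211 = -1.
The Jacobi symbol (139|221) = -1 (Zolotarev) agrees.

-1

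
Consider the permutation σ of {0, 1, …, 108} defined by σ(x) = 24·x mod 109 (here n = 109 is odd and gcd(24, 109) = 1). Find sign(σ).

-1

Orbit of 46 under x↦24x: [46, 14, 9, 107, 61, 47, 38]… (length divides ord_109(24)).
Decompose π into cycles: lengths [108, 1] (2 cycles, including the fixed point 0).
109 − 2 = 107 transpositions; sign(π) = (−1)^107 = -1.
The Jacobi symbol (24|109) = -1 (Zolotarev) agrees.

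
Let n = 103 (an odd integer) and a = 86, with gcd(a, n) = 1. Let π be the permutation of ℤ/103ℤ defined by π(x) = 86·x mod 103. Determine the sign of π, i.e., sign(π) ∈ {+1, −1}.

-1

Trace 56: π^k(56) = [56, 78, 13, 88, 49, 94, 50] for k=0..6.
Decompose π into cycles: lengths [102, 1] (2 cycles, including the fixed point 0).
2 cycles on 103: each ℓ→(−1)^(ℓ−1), product (−1)^101 = -1.
The Jacobi symbol (86|103) = -1 (Zolotarev) agrees.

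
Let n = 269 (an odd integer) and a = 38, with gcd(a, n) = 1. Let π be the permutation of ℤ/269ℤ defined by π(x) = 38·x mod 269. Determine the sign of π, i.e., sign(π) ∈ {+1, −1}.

Trace 125: π^k(125) = [125, 177, 1, 38, 99, 265, 117] for k=0..6.
5 cycles of lengths [67, 67, 67, 67, 1].
n − c = 269 − 5 = 264; sign = (−1)^264 = +1.

+1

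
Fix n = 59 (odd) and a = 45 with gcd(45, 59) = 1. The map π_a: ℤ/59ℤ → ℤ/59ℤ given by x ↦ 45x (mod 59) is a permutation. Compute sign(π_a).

+1

Orbit of 46 under x↦45x: [46, 5, 48, 36, 27, 35, 41]… (length divides ord_59(45)).
The orbit structure of x ↦ 45x mod 59: 3 orbits of sizes [29, 29, 1].
59 − 3 = 56 transpositions; sign(π) = (−1)^56 = +1.
Via Zolotarev, sign(π_{45}) = (45|59) = +1.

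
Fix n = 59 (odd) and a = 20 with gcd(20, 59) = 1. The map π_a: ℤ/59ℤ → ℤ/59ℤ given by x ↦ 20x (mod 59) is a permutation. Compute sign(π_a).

+1

Trace 36: π^k(36) = [36, 12, 4, 21, 7, 22, 27] for k=0..6.
3 cycles of lengths [29, 29, 1].
Σ(ℓ_i−1) = 59−3 = 56; sign = (−1)^56 = +1.
(20|59)_J = +1 (Zolotarev's lemma cross-check).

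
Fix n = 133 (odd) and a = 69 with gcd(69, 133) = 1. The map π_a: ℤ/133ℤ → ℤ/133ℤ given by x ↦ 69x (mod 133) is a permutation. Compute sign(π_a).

+1

Start at x=1: 1 → 69 → 106 → 132 → 64 → 27 → 1 (one orbit).
π_69 has 25 disjoint cycles with lengths [6, 6, 6, 6, 6, 6, 6, 6, 6, 6, 6, 6, 6, 6, 6, 6, 6, 6, 6, 6, 6, 2, 2, 2, 1] on {0,…,132}.
n − c = 133 − 25 = 108; sign = (−1)^108 = +1.
The Jacobi symbol (69|133) = +1 (Zolotarev) agrees.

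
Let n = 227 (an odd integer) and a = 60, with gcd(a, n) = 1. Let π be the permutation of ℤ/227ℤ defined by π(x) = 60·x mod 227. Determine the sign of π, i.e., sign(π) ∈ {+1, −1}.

-1

Orbit of 81 under x↦60x: [81, 93, 132, 202, 89, 119, 103]… (length divides ord_227(60)).
The orbit structure of x ↦ 60x mod 227: 2 orbits of sizes [226, 1].
With 2 cycles on 227 points, sign = (−1)^{227−2} = -1.
Zolotarev: (60|227) = -1, matching the cycle-count sign.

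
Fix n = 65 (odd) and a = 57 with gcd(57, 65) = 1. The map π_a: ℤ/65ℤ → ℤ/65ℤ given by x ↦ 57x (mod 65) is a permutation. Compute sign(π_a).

+1

Start at x=57: 57 → 64 → 8 → 1 → 57 (one orbit).
Cycle lengths of π_57 on ℤ/65ℤ: [4, 4, 4, 4, 4, 4, 4, 4, 4, 4, 4, 4, 4, 4, 4, 4, 1]; 17 cycles in total.
With 17 cycles on 65 points, sign = (−1)^{65−17} = +1.
Check: (57/65) = +1 by Zolotarev.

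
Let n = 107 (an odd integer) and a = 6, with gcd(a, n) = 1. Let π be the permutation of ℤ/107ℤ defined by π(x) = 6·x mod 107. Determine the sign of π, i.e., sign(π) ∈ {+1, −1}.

-1

Start at x=103: 103 → 83 → 70 → 99 → 59 → 33 → 91 → … (one orbit).
π_6 has 2 disjoint cycles with lengths [106, 1] on {0,…,106}.
107 − 2 = 105 transpositions; sign(π) = (−1)^105 = -1.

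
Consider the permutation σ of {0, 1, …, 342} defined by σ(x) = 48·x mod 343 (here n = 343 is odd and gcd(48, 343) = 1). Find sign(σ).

-1

Start at x=146: 146 → 148 → 244 → 50 → 342 → 295 → 97 → … (one orbit).
Cycle type of π: 14×21 + 2×24 + 1; total 46 cycles.
46 cycles on 343: each ℓ→(−1)^(ℓ−1), product (−1)^297 = -1.
The Jacobi symbol (48|343) = -1 (Zolotarev) agrees.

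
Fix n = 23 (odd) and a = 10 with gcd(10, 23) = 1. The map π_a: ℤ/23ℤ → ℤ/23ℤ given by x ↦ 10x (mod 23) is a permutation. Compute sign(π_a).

Orbit of 15 under x↦10x: [15, 12, 5, 4, 17, 9, 21]… (length divides ord_23(10)).
π_10 has 2 disjoint cycles with lengths [22, 1] on {0,…,22}.
n − c = 23 − 2 = 21; sign = (−1)^21 = -1.
(10|23)_J = -1 (Zolotarev's lemma cross-check).

-1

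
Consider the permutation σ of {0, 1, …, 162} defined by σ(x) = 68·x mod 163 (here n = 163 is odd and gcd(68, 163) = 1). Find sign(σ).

-1

Orbit of 124 under x↦68x: [124, 119, 105, 131, 106, 36, 3]… (length divides ord_163(68)).
Cycle type of π: 162 + 1; total 2 cycles.
n − c = 163 − 2 = 161; sign = (−1)^161 = -1.
Via Zolotarev, sign(π_{68}) = (68|163) = -1.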